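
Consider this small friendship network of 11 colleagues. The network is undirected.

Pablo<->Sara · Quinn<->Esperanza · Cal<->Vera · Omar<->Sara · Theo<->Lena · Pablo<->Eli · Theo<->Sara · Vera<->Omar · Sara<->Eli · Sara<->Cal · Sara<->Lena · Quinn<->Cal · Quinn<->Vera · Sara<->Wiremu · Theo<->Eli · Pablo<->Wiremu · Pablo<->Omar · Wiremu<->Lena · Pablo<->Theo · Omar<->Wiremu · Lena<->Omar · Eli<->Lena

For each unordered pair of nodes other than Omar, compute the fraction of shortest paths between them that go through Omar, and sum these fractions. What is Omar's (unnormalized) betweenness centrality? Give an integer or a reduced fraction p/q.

Pairs whose geodesics pass through Omar — Esperanza–Pablo: 1/2; Esperanza–Wiremu: 1/2; Esperanza–Lena: 1/2; Vera–Theo: 3/4; Vera–Pablo: 1; Vera–Eli: 3/4; Vera–Sara: 1/2; Vera–Wiremu: 1; Vera–Lena: 1; Quinn–Pablo: 1/2; Quinn–Wiremu: 1/2; Quinn–Lena: 1/2; Pablo–Lena: 1/5.
All other pairs contribute 0.
Summing the contributions gives betweenness(Omar) = 41/5.

41/5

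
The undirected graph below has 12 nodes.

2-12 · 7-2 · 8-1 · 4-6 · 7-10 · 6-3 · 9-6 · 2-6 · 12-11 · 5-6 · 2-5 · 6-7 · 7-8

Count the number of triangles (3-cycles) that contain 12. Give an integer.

0

12's neighbors are 2 and 11, but none of them are tied to each other, so no triangle contains 12.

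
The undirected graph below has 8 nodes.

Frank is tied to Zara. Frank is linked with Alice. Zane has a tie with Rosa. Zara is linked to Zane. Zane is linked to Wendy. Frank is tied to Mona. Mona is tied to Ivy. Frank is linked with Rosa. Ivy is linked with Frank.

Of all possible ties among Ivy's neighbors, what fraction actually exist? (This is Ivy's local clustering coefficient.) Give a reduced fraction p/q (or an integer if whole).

Ivy's neighbors: Frank and Mona (k = 2).
Possible neighbor pairs: C(2,2) = 1. Edges among them: Frank–Mona → e = 1.
Clustering(Ivy) = 1/1.

1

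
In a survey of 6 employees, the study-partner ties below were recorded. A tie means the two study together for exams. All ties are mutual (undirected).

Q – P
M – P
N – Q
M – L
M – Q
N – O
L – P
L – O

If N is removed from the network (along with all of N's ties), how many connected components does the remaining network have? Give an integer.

1

N's neighbors (O and Q) remain reachable from one another through other ties, so the rest of the network stays in one piece.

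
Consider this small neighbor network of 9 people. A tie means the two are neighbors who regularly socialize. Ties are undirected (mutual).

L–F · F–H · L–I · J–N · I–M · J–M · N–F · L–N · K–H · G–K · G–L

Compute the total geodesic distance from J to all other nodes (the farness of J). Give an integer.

Distances from J: F:2, G:3, H:3, I:2, K:4, L:2, M:1, N:1.
Sum = 2 + 3 + 3 + 2 + 4 + 2 + 1 + 1 = 18.

18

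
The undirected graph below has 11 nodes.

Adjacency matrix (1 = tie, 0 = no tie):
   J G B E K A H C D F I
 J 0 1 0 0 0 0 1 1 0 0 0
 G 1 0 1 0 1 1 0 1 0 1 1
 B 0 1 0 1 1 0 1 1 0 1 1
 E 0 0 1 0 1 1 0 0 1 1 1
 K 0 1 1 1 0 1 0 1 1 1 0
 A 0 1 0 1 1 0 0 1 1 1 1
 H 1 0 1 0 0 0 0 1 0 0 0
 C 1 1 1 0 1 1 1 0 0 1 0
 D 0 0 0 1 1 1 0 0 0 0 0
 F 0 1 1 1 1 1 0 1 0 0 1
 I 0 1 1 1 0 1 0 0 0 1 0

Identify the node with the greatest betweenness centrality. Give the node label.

Unnormalized betweenness of each node: A:221/60, B:151/30, C:86/15, D:0, E:39/20, F:19/15, G:89/20, H:13/30, I:7/15, J:1/3, K:73/20.
C has the largest value, 86/15, making it the main broker — the node through which the most shortest paths run.

C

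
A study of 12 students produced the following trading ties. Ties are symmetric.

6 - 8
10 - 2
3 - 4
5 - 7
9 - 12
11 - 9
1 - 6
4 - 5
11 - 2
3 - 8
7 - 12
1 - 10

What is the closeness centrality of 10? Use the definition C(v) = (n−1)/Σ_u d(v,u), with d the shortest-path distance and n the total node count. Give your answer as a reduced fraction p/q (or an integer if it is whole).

11/36

Distances from 10: 1:1, 2:1, 3:4, 4:5, 5:6, 6:2, 7:5, 8:3, 9:3, 11:2, 12:4. Sum = 36.
n = 12, so closeness = 11/36.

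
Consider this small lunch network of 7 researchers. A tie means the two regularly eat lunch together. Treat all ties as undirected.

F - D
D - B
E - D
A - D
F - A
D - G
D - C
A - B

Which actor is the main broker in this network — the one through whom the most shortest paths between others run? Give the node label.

Unnormalized betweenness of each node: A:1/2, B:0, C:0, D:25/2, E:0, F:0, G:0.
D has the largest value, 25/2, making it the main broker — the node through which the most shortest paths run.

D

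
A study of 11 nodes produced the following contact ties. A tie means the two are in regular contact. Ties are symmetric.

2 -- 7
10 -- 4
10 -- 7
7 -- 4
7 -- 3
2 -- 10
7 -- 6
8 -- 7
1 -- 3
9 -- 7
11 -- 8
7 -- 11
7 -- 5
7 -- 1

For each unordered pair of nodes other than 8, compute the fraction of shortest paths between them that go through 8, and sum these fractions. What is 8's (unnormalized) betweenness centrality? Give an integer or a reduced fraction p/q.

0

No shortest path between any pair of other nodes passes through 8.
Summing the contributions gives betweenness(8) = 0.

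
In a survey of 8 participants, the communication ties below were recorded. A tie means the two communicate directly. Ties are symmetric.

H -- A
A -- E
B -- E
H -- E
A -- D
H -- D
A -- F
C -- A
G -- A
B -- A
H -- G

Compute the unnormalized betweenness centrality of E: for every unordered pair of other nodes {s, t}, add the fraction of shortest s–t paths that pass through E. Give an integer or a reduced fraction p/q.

1/2

Pairs whose geodesics pass through E — B–H: 1/2.
All other pairs contribute 0.
Summing the contributions gives betweenness(E) = 1/2.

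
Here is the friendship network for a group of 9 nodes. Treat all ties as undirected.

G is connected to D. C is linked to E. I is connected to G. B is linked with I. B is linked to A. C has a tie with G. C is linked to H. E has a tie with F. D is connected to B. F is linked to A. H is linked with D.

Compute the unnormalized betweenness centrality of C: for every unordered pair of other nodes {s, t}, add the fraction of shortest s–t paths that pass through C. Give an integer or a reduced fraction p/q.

Pairs whose geodesics pass through C — F–H: 1; F–G: 1; E–H: 1; E–D: 2/2; E–G: 1; E–I: 1; H–G: 1/2; H–I: 1/3.
All other pairs contribute 0.
Summing the contributions gives betweenness(C) = 41/6.

41/6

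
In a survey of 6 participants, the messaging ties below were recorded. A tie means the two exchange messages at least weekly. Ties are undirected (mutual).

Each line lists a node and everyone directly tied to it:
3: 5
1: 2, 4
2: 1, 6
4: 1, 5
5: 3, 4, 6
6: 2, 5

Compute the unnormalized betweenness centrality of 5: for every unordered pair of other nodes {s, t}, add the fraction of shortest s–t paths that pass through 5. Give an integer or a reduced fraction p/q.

Pairs whose geodesics pass through 5 — 1–3: 1; 3–2: 1; 3–4: 1; 3–6: 1; 4–6: 1.
All other pairs contribute 0.
Summing the contributions gives betweenness(5) = 5.

5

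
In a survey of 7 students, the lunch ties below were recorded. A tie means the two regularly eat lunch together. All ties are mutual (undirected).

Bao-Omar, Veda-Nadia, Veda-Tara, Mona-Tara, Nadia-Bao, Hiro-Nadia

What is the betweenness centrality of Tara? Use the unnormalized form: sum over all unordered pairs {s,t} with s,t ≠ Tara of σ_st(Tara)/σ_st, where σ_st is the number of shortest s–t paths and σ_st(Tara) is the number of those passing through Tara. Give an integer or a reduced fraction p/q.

Pairs whose geodesics pass through Tara — Nadia–Mona: 1; Omar–Mona: 1; Veda–Mona: 1; Hiro–Mona: 1; Mona–Bao: 1.
All other pairs contribute 0.
Summing the contributions gives betweenness(Tara) = 5.

5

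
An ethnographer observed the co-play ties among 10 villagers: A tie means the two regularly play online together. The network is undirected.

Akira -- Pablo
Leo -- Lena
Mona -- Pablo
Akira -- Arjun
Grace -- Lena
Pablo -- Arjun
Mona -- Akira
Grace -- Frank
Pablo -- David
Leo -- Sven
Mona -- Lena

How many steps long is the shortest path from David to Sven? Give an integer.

One shortest route is David – Pablo – Mona – Lena – Leo – Sven, which uses 5 edges, and at distance 4 from David we only reach {Grace, Leo}, which does not include Sven. So d(David,Sven) = 5.

5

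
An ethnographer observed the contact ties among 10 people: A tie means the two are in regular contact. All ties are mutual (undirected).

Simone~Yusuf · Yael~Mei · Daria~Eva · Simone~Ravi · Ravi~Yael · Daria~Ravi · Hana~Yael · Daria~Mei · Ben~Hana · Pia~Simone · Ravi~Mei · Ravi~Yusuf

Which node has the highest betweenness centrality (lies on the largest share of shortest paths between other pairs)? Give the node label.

Ravi

Unnormalized betweenness of each node: Ben:0, Daria:8, Eva:0, Hana:8, Mei:3, Pia:0, Ravi:21, Simone:8, Yael:14, Yusuf:0.
Ravi has the largest value, 21, making it the main broker — the node through which the most shortest paths run.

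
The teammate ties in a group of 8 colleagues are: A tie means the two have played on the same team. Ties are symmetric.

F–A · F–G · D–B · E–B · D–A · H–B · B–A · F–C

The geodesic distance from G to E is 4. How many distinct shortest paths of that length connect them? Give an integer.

The shortest distance is 4, and the only length-4 path is G–F–A–B–E. So there is exactly 1 shortest path.

1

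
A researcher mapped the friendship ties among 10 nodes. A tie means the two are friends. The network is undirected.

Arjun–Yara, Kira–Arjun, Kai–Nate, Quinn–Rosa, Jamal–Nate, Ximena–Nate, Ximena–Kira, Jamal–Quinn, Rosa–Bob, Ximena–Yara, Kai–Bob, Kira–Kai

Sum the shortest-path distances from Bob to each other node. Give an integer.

Distances from Bob: Arjun:3, Jamal:3, Kai:1, Kira:2, Nate:2, Quinn:2, Rosa:1, Ximena:3, Yara:4.
Sum = 3 + 3 + 1 + 2 + 2 + 2 + 1 + 3 + 4 = 21.

21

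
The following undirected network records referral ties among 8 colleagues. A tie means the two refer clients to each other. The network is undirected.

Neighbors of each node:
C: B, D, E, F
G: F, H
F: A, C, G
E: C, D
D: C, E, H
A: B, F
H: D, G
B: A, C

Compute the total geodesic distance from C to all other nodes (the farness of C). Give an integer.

Distances from C: A:2, B:1, D:1, E:1, F:1, G:2, H:2.
Sum = 2 + 1 + 1 + 1 + 1 + 2 + 2 = 10.

10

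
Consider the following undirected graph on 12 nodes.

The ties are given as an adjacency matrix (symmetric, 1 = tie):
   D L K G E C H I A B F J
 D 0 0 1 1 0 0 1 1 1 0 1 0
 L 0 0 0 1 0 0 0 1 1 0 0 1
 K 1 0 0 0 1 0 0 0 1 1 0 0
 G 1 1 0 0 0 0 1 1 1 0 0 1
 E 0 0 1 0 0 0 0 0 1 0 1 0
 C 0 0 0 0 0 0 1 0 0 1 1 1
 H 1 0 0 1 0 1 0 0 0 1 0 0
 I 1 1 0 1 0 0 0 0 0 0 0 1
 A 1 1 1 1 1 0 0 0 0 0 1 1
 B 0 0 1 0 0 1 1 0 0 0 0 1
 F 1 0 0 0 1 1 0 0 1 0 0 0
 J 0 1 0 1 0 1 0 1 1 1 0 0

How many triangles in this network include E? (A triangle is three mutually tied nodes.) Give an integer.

2

E's neighbors: A, F, and K.
Neighbor pairs that are themselves tied: E–A–F; E–A–K. Each forms one triangle with E, for 2 in total.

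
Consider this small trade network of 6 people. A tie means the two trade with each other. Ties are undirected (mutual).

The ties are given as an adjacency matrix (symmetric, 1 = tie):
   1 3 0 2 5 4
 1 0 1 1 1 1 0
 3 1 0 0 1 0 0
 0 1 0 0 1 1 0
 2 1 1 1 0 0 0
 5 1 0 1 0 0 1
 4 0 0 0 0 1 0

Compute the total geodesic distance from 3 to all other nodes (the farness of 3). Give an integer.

Distances from 3: 0:2, 1:1, 2:1, 4:3, 5:2.
Sum = 2 + 1 + 1 + 3 + 2 = 9.

9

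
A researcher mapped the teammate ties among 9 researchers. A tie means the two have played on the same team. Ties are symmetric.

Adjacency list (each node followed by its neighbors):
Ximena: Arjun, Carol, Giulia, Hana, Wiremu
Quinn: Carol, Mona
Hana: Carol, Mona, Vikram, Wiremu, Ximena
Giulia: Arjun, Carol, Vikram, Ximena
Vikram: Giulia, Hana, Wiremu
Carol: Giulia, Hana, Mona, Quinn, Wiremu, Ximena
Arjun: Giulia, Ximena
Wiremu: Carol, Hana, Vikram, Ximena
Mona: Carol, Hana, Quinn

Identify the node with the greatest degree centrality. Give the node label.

Carol

Degrees — Arjun:2, Carol:6, Giulia:4, Hana:5, Mona:3, Quinn:2, Vikram:3, Wiremu:4, Ximena:5.
The maximum is 6, attained only by Carol.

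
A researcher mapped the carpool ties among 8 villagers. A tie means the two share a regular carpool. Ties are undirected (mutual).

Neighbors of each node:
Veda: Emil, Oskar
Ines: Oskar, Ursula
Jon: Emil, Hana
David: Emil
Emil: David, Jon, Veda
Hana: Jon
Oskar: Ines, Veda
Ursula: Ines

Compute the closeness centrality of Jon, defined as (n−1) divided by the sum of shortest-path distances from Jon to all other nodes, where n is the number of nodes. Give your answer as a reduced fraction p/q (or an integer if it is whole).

Distances from Jon: David:2, Emil:1, Hana:1, Ines:4, Oskar:3, Ursula:5, Veda:2. Sum = 18.
n = 8, so closeness = 7/18.

7/18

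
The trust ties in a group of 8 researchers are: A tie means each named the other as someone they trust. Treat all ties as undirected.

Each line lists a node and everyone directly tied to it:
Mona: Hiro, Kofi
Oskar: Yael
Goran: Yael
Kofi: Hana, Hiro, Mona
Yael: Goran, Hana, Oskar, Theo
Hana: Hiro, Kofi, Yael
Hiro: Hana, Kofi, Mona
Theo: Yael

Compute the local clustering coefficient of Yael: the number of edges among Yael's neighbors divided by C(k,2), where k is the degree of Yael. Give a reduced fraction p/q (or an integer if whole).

0

Yael's neighbors: Goran, Hana, Oskar, and Theo (k = 4).
Possible neighbor pairs: C(4,2) = 6. Edges among them: none → e = 0.
Clustering(Yael) = 0/6 = 0.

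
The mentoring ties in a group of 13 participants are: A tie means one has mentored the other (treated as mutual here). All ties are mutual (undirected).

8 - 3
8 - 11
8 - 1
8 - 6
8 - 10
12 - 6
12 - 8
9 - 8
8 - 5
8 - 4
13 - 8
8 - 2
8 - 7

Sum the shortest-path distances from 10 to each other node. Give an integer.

Distances from 10: 1:2, 2:2, 3:2, 4:2, 5:2, 6:2, 7:2, 8:1, 9:2, 11:2, 12:2, 13:2.
Sum = 2 + 2 + 2 + 2 + 2 + 2 + 2 + 1 + 2 + 2 + 2 + 2 = 23.

23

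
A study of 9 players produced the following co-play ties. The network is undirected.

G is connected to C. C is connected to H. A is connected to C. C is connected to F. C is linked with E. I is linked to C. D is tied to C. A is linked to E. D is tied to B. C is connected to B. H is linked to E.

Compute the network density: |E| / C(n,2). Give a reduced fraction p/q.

11/36

There are 11 edges and 9 nodes, so the maximum possible is C(9,2) = 36.
Density = 11/36.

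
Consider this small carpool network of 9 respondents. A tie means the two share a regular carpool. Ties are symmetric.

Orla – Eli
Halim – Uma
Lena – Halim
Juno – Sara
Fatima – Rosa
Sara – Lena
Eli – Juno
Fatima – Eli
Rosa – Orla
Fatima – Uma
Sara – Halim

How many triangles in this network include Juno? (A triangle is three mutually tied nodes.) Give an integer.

Juno's neighbors are Eli and Sara, but none of them are tied to each other, so no triangle contains Juno.

0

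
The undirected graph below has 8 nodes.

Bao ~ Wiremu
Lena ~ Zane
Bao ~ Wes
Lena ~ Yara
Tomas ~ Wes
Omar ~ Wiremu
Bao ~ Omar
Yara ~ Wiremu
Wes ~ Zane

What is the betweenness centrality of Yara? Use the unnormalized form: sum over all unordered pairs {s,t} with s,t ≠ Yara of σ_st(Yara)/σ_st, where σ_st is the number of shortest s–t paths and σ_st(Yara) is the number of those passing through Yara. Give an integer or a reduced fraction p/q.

Pairs whose geodesics pass through Yara — Bao–Lena: 1/2; Omar–Lena: 1; Lena–Wiremu: 1; Zane–Wiremu: 1/2.
All other pairs contribute 0.
Summing the contributions gives betweenness(Yara) = 3.

3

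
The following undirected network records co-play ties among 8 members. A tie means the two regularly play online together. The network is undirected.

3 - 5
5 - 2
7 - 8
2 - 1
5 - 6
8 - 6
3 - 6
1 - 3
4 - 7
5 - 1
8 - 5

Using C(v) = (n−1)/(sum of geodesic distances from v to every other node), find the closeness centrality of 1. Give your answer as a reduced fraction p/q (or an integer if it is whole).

1/2

Distances from 1: 2:1, 3:1, 4:4, 5:1, 6:2, 7:3, 8:2. Sum = 14.
n = 8, so closeness = 7/14 = 1/2.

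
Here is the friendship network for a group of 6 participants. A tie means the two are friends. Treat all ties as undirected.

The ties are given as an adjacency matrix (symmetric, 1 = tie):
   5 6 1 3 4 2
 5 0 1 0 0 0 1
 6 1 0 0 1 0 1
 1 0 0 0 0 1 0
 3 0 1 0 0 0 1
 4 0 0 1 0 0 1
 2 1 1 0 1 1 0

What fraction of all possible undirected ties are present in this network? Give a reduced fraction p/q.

7/15

There are 7 edges and 6 nodes, so the maximum possible is C(6,2) = 15.
Density = 7/15.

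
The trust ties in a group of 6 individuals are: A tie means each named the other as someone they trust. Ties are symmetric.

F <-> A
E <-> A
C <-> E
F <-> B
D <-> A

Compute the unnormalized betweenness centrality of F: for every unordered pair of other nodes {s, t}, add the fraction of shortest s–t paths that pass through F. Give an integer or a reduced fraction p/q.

4

Pairs whose geodesics pass through F — C–B: 1; E–B: 1; A–B: 1; B–D: 1.
All other pairs contribute 0.
Summing the contributions gives betweenness(F) = 4.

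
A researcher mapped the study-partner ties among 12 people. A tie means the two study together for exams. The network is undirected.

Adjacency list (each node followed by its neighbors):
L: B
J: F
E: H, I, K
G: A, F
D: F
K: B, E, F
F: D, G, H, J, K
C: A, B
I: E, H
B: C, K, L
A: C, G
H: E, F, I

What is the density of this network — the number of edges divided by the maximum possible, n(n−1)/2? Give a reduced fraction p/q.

7/33

There are 14 edges and 12 nodes, so the maximum possible is C(12,2) = 66.
Density = 14/66 = 7/33.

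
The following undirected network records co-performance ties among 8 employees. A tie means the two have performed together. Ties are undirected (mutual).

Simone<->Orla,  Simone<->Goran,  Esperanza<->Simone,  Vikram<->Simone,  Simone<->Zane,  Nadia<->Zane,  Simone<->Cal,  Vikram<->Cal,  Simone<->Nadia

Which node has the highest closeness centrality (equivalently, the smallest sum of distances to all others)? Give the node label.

Simone

Farness (sum of distances to all others) for each node — Cal:12, Esperanza:13, Goran:13, Nadia:12, Orla:13, Simone:7, Vikram:12, Zane:12.
The smallest farness is 7, for Simone, so Simone has the highest closeness.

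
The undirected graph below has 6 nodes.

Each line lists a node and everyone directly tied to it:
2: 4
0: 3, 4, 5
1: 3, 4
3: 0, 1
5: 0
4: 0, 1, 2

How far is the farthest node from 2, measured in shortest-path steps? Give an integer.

3

Distances from 2: 0:2, 1:2, 3:3, 4:1, 5:3.
The largest is 3 (to 3 and 5), so the eccentricity of 2 is 3.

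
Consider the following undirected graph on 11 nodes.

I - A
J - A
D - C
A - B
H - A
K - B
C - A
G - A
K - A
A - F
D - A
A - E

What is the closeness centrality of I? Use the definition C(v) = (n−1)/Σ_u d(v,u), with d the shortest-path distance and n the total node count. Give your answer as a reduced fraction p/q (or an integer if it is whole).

10/19

Distances from I: A:1, B:2, C:2, D:2, E:2, F:2, G:2, H:2, J:2, K:2. Sum = 19.
n = 11, so closeness = 10/19.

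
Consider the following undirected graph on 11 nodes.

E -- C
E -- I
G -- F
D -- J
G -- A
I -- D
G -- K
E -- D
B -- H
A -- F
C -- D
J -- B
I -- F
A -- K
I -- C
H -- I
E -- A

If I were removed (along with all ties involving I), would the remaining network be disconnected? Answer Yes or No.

Even without I, every remaining node can still reach every other (the residual graph is connected), so I is not a cut vertex.

No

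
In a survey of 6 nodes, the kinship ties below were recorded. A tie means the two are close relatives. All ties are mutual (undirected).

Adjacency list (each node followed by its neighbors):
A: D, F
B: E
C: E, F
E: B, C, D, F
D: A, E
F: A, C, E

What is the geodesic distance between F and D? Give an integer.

2

One shortest route is F – A – D, which uses 2 edges, and F and D are not directly tied, so nothing shorter exists. So d(F,D) = 2.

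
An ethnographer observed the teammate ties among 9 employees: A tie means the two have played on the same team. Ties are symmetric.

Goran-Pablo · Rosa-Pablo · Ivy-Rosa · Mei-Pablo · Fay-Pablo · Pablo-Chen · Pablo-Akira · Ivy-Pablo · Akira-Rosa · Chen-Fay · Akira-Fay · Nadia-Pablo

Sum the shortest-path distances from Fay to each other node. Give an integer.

13

Distances from Fay: Akira:1, Chen:1, Goran:2, Ivy:2, Mei:2, Nadia:2, Pablo:1, Rosa:2.
Sum = 1 + 1 + 2 + 2 + 2 + 2 + 1 + 2 = 13.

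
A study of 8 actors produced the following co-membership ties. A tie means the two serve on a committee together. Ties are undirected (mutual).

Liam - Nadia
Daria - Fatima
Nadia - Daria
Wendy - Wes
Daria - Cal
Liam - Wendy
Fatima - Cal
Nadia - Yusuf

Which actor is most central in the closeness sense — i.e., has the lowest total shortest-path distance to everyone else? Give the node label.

Farness (sum of distances to all others) for each node — Cal:19, Daria:14, Fatima:19, Liam:14, Nadia:12, Wendy:18, Wes:24, Yusuf:18.
The smallest farness is 12, for Nadia, so Nadia has the highest closeness.

Nadia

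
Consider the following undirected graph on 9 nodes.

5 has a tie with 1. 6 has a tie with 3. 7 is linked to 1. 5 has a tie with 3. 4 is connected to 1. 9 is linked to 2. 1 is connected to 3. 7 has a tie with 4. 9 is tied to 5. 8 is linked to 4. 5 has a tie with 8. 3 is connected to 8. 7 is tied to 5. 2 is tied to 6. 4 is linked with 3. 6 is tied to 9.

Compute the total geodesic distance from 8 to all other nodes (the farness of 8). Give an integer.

Distances from 8: 1:2, 2:3, 3:1, 4:1, 5:1, 6:2, 7:2, 9:2.
Sum = 2 + 3 + 1 + 1 + 1 + 2 + 2 + 2 = 14.

14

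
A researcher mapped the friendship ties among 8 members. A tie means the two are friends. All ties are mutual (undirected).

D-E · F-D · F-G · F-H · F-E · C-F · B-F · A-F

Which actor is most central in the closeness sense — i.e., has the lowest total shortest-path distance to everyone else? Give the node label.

F

Farness (sum of distances to all others) for each node — A:13, B:13, C:13, D:12, E:12, F:7, G:13, H:13.
The smallest farness is 7, for F, so F has the highest closeness.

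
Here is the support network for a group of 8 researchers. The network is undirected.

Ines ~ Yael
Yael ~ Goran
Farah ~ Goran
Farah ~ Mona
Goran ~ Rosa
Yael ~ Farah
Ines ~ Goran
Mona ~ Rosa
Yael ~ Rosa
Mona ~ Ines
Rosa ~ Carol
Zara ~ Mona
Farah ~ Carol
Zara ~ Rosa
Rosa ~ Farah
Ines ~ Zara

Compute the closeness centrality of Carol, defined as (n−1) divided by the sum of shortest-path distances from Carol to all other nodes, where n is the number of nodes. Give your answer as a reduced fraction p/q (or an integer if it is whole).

7/13

Distances from Carol: Farah:1, Goran:2, Ines:3, Mona:2, Rosa:1, Yael:2, Zara:2. Sum = 13.
n = 8, so closeness = 7/13.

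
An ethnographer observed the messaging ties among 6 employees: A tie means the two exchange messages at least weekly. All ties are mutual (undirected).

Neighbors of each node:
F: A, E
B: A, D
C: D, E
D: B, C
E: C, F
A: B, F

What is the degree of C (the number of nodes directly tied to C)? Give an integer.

C is directly tied to D and E. That is 2 neighbors, so the degree of C is 2.

2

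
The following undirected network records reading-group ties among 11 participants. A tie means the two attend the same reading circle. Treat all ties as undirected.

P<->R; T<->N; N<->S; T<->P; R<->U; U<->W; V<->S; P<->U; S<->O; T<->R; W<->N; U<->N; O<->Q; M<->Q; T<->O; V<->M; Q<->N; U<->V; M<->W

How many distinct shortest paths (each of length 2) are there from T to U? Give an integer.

3

The shortest distance is 2. The length-2 paths are: T–P–U; T–R–U; T–N–U.
That gives 3 distinct shortest paths.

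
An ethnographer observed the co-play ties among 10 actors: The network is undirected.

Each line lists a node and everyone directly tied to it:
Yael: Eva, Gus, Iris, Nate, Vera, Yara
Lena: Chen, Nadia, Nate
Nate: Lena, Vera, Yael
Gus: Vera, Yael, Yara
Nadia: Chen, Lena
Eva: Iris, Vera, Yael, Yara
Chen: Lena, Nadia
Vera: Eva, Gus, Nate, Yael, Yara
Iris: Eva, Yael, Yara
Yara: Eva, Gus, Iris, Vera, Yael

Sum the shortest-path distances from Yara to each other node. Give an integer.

Distances from Yara: Chen:4, Eva:1, Gus:1, Iris:1, Lena:3, Nadia:4, Nate:2, Vera:1, Yael:1.
Sum = 4 + 1 + 1 + 1 + 3 + 4 + 2 + 1 + 1 = 18.

18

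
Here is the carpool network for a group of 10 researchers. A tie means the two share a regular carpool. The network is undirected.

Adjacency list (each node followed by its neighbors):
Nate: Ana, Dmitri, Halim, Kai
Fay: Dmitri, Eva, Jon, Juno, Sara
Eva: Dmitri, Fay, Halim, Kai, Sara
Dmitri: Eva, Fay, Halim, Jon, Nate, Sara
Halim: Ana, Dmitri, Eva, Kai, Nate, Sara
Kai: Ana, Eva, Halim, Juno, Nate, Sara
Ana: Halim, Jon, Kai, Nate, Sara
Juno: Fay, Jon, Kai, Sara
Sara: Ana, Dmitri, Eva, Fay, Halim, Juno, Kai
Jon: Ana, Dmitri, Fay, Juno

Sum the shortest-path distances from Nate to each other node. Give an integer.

14

Distances from Nate: Ana:1, Dmitri:1, Eva:2, Fay:2, Halim:1, Jon:2, Juno:2, Kai:1, Sara:2.
Sum = 1 + 1 + 2 + 2 + 1 + 2 + 2 + 1 + 2 = 14.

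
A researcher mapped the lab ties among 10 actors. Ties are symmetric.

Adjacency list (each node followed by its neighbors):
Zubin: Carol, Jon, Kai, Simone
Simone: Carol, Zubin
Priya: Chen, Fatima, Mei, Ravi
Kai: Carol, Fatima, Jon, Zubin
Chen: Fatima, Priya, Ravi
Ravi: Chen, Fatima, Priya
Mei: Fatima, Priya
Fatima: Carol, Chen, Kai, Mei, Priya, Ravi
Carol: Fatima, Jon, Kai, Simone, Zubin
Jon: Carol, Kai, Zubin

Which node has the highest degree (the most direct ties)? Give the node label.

Degrees — Carol:5, Chen:3, Fatima:6, Jon:3, Kai:4, Mei:2, Priya:4, Ravi:3, Simone:2, Zubin:4.
The maximum is 6, attained only by Fatima.

Fatima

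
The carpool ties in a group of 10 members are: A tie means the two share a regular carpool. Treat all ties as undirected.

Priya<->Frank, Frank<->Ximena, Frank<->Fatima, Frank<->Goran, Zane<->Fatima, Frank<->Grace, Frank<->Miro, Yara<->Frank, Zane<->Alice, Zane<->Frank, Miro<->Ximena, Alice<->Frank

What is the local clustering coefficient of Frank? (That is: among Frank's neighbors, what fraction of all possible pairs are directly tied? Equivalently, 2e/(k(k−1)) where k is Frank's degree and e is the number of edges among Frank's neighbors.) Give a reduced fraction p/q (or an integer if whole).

1/12

Frank's neighbors: Alice, Fatima, Goran, Grace, Miro, Priya, Ximena, Yara, and Zane (k = 9).
Possible neighbor pairs: C(9,2) = 36. Edges among them: Alice–Zane, Fatima–Zane, Miro–Ximena → e = 3.
Clustering(Frank) = 3/36 = 1/12.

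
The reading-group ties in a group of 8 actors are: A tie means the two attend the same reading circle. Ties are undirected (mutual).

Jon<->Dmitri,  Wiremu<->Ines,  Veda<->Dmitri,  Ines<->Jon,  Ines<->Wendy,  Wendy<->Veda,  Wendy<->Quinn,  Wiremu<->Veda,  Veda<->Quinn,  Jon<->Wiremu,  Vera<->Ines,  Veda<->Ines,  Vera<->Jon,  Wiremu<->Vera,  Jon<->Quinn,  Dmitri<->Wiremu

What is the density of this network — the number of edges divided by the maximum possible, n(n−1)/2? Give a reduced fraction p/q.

4/7

There are 16 edges and 8 nodes, so the maximum possible is C(8,2) = 28.
Density = 16/28 = 4/7.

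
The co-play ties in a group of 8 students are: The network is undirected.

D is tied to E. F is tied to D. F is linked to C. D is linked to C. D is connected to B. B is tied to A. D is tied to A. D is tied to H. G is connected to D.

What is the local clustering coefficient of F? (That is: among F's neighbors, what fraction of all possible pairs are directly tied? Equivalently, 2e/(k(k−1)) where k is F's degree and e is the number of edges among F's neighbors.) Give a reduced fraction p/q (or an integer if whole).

1

F's neighbors: C and D (k = 2).
Possible neighbor pairs: C(2,2) = 1. Edges among them: C–D → e = 1.
Clustering(F) = 1/1.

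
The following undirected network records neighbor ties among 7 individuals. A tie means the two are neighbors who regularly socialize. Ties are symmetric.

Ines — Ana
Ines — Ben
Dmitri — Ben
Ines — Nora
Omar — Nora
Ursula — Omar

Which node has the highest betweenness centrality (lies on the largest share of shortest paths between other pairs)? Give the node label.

Ines

Unnormalized betweenness of each node: Ana:0, Ben:5, Dmitri:0, Ines:11, Nora:8, Omar:5, Ursula:0.
Ines has the largest value, 11, making it the main broker — the node through which the most shortest paths run.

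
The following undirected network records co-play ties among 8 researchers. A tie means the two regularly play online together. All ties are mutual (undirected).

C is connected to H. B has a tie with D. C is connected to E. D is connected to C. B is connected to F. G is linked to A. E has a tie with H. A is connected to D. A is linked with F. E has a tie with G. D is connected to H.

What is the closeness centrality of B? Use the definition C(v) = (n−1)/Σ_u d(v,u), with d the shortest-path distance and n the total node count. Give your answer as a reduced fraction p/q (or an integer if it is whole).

1/2

Distances from B: A:2, C:2, D:1, E:3, F:1, G:3, H:2. Sum = 14.
n = 8, so closeness = 7/14 = 1/2.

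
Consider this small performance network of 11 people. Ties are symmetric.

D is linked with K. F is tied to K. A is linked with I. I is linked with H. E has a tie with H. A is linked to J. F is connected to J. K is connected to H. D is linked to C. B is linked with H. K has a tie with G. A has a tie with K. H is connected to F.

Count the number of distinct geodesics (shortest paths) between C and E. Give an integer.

1

The shortest distance is 4, and the only length-4 path is C–D–K–H–E. So there is exactly 1 shortest path.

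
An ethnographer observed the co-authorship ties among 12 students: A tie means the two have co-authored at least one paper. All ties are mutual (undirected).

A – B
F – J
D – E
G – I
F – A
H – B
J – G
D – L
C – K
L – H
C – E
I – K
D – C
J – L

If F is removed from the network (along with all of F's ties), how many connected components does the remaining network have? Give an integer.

1

F's neighbors (A and J) remain reachable from one another through other ties, so the rest of the network stays in one piece.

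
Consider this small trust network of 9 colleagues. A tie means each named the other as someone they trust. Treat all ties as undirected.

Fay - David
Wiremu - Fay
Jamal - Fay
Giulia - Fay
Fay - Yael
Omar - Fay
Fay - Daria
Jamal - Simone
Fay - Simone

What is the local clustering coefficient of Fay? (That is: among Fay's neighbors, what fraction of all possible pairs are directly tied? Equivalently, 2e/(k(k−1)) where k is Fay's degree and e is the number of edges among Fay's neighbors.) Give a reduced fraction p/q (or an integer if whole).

Fay's neighbors: Daria, David, Giulia, Jamal, Omar, Simone, Wiremu, and Yael (k = 8).
Possible neighbor pairs: C(8,2) = 28. Edges among them: Jamal–Simone → e = 1.
Clustering(Fay) = 1/28.

1/28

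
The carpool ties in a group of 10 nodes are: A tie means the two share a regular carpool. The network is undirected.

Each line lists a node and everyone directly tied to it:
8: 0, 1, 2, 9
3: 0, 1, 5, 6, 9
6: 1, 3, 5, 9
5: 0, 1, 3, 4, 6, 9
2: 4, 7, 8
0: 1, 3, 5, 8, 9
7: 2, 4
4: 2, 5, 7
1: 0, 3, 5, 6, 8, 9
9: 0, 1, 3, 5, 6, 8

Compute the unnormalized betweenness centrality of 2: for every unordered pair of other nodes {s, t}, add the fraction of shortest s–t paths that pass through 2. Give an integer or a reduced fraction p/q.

Pairs whose geodesics pass through 2 — 7–9: 1/2; 7–1: 1/2; 7–0: 1/2; 7–8: 1; 4–8: 1.
All other pairs contribute 0.
Summing the contributions gives betweenness(2) = 7/2.

7/2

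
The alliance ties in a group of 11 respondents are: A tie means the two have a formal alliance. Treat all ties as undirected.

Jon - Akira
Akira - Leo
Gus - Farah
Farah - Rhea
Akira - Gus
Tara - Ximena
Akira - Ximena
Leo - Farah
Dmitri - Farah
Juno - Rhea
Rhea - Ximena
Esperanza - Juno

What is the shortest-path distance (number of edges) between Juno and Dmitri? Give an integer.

3

One shortest route is Juno – Rhea – Farah – Dmitri, which uses 3 edges, and at distance 2 from Juno we only reach {Farah, Ximena}, which does not include Dmitri. So d(Juno,Dmitri) = 3.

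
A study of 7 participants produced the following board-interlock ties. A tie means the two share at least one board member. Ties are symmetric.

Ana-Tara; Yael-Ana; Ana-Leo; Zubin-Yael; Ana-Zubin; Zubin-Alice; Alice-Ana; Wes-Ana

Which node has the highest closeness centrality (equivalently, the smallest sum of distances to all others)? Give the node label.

Farness (sum of distances to all others) for each node — Alice:10, Ana:6, Leo:11, Tara:11, Wes:11, Yael:10, Zubin:9.
The smallest farness is 6, for Ana, so Ana has the highest closeness.

Ana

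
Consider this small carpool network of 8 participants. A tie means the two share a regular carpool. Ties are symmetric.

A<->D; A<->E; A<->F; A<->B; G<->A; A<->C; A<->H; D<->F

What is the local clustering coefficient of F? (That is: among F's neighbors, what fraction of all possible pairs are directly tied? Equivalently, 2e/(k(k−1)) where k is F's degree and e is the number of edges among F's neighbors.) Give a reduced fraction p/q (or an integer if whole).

1

F's neighbors: A and D (k = 2).
Possible neighbor pairs: C(2,2) = 1. Edges among them: A–D → e = 1.
Clustering(F) = 1/1.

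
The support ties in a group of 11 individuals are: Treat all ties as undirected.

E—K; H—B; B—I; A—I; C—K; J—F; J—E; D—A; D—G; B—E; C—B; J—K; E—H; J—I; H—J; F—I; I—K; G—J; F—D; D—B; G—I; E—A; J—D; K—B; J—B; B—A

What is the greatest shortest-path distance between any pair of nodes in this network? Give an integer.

Eccentricity of each node (its greatest distance to any other): A:2, B:2, C:3, D:2, E:2, F:3, G:3, H:2, I:2, J:2, K:2.
The maximum eccentricity is 3, realized for instance by the pair G–C via G – J – K – C. So the diameter is 3.

3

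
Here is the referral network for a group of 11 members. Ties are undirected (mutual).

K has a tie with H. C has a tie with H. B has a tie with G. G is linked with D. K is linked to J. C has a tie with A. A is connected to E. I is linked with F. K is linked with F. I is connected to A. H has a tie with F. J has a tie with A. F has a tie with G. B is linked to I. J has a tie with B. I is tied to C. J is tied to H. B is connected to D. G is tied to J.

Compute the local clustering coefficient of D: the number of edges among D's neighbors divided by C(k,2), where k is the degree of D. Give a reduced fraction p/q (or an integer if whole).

D's neighbors: B and G (k = 2).
Possible neighbor pairs: C(2,2) = 1. Edges among them: B–G → e = 1.
Clustering(D) = 1/1.

1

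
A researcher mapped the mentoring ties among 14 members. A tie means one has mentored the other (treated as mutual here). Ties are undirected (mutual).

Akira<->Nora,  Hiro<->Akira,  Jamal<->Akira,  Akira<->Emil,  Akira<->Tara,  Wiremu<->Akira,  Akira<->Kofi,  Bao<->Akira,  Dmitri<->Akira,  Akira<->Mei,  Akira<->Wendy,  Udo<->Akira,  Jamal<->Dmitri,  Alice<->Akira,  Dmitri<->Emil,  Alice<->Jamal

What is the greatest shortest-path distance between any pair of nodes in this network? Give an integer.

2

Eccentricity of each node (its greatest distance to any other): Akira:1, Alice:2, Bao:2, Dmitri:2, Emil:2, Hiro:2, Jamal:2, Kofi:2, Mei:2, Nora:2, Tara:2, Udo:2, Wendy:2, Wiremu:2.
The maximum eccentricity is 2, realized for instance by the pair Nora–Bao via Nora – Akira – Bao. So the diameter is 2.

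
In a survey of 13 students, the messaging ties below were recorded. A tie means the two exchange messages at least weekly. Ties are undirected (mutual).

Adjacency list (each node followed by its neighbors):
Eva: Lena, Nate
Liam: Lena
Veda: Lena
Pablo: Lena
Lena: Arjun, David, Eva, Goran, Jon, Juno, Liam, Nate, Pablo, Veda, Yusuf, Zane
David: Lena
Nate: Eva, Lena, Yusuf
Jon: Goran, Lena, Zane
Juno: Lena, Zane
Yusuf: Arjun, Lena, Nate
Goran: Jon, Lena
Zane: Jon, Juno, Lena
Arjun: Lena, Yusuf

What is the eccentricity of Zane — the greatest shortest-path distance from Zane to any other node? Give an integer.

2

Distances from Zane: Arjun:2, David:2, Eva:2, Goran:2, Jon:1, Juno:1, Lena:1, Liam:2, Nate:2, Pablo:2, Veda:2, Yusuf:2.
The largest is 2 (to Veda, Nate, Liam, Goran, Arjun, Pablo, David, Eva, and Yusuf), so the eccentricity of Zane is 2.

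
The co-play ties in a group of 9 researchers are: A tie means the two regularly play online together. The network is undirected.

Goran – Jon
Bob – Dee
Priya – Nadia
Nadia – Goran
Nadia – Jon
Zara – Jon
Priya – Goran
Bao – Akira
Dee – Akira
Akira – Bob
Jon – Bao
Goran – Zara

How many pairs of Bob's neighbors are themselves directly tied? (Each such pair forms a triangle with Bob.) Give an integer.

Bob's neighbors: Akira and Dee.
Neighbor pairs that are themselves tied: Bob–Akira–Dee. Each forms one triangle with Bob, for 1 in total.

1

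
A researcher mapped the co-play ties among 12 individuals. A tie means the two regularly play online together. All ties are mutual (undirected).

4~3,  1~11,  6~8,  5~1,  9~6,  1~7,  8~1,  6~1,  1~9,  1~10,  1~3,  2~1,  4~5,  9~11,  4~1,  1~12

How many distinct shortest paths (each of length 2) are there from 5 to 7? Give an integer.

1

The shortest distance is 2, and the only length-2 path is 5–1–7. So there is exactly 1 shortest path.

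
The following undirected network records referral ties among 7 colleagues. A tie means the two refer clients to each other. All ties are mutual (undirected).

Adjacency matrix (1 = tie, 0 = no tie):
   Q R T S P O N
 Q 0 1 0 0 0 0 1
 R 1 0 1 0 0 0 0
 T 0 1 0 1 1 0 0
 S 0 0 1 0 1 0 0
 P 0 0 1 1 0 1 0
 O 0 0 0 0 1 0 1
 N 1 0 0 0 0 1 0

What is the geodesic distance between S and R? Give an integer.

One shortest route is S – T – R, which uses 2 edges, and S and R are not directly tied, so nothing shorter exists. So d(S,R) = 2.

2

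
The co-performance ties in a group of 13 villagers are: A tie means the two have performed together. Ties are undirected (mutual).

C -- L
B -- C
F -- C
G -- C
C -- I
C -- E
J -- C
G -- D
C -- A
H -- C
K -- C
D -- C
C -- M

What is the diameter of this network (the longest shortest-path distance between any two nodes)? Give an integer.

2

Eccentricity of each node (its greatest distance to any other): A:2, B:2, C:1, D:2, E:2, F:2, G:2, H:2, I:2, J:2, K:2, L:2, M:2.
The maximum eccentricity is 2, realized for instance by the pair J–F via J – C – F. So the diameter is 2.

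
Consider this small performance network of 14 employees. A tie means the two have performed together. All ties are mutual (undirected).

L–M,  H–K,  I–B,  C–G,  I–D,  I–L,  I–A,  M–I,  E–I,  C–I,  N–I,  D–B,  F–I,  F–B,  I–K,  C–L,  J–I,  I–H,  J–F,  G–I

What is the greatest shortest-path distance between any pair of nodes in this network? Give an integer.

Eccentricity of each node (its greatest distance to any other): A:2, B:2, C:2, D:2, E:2, F:2, G:2, H:2, I:1, J:2, K:2, L:2, M:2, N:2.
The maximum eccentricity is 2, realized for instance by the pair E–D via E – I – D. So the diameter is 2.

2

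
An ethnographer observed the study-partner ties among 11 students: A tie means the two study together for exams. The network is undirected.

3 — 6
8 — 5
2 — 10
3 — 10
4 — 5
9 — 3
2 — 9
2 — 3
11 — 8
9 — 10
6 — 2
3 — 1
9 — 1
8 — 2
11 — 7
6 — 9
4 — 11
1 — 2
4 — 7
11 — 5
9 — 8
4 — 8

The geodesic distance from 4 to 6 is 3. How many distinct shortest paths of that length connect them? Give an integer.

2

The shortest distance is 3. The length-3 paths are: 4–8–2–6; 4–8–9–6.
That gives 2 distinct shortest paths.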